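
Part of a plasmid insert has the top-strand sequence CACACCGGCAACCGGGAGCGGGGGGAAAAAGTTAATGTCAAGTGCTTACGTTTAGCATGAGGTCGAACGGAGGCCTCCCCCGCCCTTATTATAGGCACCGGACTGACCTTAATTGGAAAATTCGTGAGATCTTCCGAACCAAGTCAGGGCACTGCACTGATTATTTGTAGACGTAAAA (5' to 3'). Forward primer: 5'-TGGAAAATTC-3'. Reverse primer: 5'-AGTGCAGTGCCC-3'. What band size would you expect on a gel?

Scanning the template, TGGAAAATTC occurs at positions 114–123; this primer anneals to the bottom strand there with its 3' end pointing downstream.
Taking the reverse complement of AGTGCAGTGCCC gives GGGCACTGCACT, found at positions 147–158 on the template; the primer anneals here to the top strand with its 3' end pointing upstream.
Product length = (reverse-primer end) − (forward-primer start) + 1 = 158 − 114 + 1 = 45 bp.

45 bp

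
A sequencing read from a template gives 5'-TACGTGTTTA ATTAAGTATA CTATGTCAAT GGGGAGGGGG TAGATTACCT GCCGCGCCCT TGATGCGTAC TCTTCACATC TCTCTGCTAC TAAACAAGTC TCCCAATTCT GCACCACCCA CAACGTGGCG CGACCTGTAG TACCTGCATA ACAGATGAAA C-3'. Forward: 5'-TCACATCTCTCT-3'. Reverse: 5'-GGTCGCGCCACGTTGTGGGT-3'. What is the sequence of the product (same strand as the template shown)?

The forward primer matches the template at positions 74–85.
Reverse complement of the reverse primer: ACCCACAACGTGGCGCGACC. This occurs on the top strand at positions 116–135.
The product is the template from position 74 through 135 (62 bp).

5'-TCACATCTCTCTGCTACTAAACAAGTCTCCCAATTCTGCACCACCCACAACGTGGCGCGACC-3'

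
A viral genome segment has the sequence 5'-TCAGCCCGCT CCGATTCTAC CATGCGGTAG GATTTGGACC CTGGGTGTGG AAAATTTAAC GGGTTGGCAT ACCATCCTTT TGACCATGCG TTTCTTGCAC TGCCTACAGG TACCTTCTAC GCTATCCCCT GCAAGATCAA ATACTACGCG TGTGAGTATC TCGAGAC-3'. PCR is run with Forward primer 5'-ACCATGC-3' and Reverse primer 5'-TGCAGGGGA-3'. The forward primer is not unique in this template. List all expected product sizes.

The forward primer ACCATGC matches the top strand at positions 19–25, 83–89.
The reverse primer's reverse complement is TCCCCTGCA, matching at positions 125–133.
Each forward site pairs with the reverse site to give a product ending at position 133: sizes 115, 51 bp.

115 bp, 51 bp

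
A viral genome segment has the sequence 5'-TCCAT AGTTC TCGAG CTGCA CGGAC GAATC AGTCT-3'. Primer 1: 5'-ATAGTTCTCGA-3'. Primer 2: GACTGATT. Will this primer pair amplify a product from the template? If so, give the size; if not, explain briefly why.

Yes — a 31 bp product.

Primer 1 (ATAGTTCTCGA) matches the top strand at positions 4–14; it acts as a forward primer.
Primer 2's reverse complement is AATCAGTC, matching the top strand at positions 27–34; it acts as a reverse primer.
The 3' ends face each other across positions 4–34, giving a 31 bp product.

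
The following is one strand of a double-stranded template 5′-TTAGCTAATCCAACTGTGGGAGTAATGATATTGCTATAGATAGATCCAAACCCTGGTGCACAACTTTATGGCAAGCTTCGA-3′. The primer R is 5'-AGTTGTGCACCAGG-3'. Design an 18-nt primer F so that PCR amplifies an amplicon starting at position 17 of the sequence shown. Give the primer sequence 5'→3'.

5'-TGGGAGTAATGATATTGC-3'

The reverse primer's reverse complement CCTGGTGCACAACT matches the template at positions 52–65; the product starts at position 17.
The forward primer is identical to the top strand over positions 17–34: TGGGAGTAATGATATTGC.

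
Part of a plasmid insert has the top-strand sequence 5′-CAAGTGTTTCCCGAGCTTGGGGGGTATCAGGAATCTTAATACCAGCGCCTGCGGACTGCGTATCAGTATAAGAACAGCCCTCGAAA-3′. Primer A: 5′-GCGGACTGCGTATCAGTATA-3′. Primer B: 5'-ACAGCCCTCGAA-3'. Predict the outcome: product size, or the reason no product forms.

No product — both primers anneal to the same strand and extend in the same direction.

Primer A (GCGGACTGCGTATCAGTATA) matches the top strand at positions 51–70 (3' end points downstream).
Primer B (ACAGCCCTCGAA) also matches the top strand directly, at positions 74–85 — its reverse complement TTCGAGGGCTGT is not present.
Both primers anneal to the bottom strand with 3' ends pointing the same way, so neither can prime synthesis back toward the other.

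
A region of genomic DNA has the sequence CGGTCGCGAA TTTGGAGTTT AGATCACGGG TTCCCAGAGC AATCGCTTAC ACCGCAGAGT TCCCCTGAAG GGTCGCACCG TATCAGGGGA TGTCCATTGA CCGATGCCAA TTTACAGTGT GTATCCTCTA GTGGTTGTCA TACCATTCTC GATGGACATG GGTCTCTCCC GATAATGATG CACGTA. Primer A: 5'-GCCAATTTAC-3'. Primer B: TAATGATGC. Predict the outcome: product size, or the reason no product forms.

No product — both primers anneal to the same strand and extend in the same direction.

Primer A (GCCAATTTAC) matches the top strand at positions 106–115 (3' end points downstream).
Primer B (TAATGATGC) also matches the top strand directly, at positions 173–181 — its reverse complement GCATCATTA is not present.
Both primers anneal to the bottom strand with 3' ends pointing the same way, so neither can prime synthesis back toward the other.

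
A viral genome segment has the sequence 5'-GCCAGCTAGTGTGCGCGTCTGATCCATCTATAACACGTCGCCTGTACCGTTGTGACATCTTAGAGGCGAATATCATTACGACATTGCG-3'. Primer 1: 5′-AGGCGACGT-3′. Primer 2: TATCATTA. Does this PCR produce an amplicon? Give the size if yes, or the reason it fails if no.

No product — the primers' 3' ends point away from each other.

Primer 1 (AGGCGACGT) has reverse complement ACGTCGCCT, which matches the top strand at positions 35–43; primer 1 anneals to the top strand there with its 3' end pointing upstream toward position 35.
Primer 2 (TATCATTA) matches the top strand directly at positions 71–78; it anneals to the bottom strand with its 3' end pointing downstream toward position 78.
The 3' ends diverge (primer 1 extends toward position 1, primer 2 toward position 88), so the primers never converge on a shared product.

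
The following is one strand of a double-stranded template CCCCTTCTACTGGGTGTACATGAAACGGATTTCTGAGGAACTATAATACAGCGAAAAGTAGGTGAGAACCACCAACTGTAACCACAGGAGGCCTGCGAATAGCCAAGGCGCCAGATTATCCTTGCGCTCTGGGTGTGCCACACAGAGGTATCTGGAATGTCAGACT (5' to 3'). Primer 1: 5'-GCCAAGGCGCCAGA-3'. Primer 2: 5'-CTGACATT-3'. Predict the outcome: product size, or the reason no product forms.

Primer 1 (GCCAAGGCGCCAGA) matches the top strand at positions 102–115; it acts as a forward primer.
Primer 2's reverse complement is AATGTCAG, matching the top strand at positions 156–163; it acts as a reverse primer.
The 3' ends face each other across positions 102–163, giving a 62 bp product.

Yes — a 62 bp product.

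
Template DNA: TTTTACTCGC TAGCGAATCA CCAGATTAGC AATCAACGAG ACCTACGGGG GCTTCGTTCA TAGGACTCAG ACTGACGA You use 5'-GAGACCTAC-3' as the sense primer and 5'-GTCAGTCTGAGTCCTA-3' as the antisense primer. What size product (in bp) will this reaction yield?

39 bp

Forward primer GAGACCTAC is found on the top strand at positions 38–46.
Reverse complement of the reverse primer: TAGGACTCAGACTGAC. This occurs on the top strand at positions 61–76.
The product runs from position 38 to position 76, so its length is 76 − 38 + 1 = 39 bp.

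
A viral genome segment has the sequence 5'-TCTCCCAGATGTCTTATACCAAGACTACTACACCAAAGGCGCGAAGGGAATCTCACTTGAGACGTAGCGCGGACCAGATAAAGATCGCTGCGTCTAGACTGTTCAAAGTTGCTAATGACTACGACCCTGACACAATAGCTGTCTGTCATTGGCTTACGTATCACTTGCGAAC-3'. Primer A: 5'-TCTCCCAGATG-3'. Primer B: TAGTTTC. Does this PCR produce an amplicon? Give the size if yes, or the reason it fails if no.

Primer B (TAGTTTC) does not match the top strand, and its reverse complement GAAACTA does not match either.
With no annealing site for primer B, no amplification occurs.

No product — primer B has no binding site in the template.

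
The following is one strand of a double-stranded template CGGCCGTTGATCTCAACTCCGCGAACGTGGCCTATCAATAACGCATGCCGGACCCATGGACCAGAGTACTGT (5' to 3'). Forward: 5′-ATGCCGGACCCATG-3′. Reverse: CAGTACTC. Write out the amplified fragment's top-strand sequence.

Forward primer ATGCCGGACCCATG is found on the top strand at positions 45–58.
The reverse primer's reverse complement is GAGTACTG, which matches the template at positions 64–71.
The product is the template from position 45 through 71 (27 bp).

5'-ATGCCGGACCCATGGACCAGAGTACTG-3'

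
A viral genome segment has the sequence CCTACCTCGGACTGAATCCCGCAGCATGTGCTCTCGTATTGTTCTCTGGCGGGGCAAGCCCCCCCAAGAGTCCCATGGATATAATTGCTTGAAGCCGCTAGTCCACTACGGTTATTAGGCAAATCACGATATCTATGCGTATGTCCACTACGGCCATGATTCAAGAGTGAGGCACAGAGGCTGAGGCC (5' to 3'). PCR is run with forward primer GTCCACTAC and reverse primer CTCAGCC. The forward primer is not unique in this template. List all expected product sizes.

85 bp, 43 bp

The forward primer GTCCACTAC matches the top strand at positions 101–109, 143–151.
The reverse primer's reverse complement is GGCTGAG, matching at positions 179–185.
Each forward site pairs with the reverse site to give a product ending at position 185: sizes 85, 43 bp.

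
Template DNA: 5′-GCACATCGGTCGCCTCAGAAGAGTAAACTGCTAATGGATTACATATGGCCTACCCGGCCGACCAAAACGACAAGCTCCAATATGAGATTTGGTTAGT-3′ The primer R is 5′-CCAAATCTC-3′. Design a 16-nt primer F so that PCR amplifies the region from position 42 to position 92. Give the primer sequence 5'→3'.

The reverse primer's reverse complement GAGATTTGG matches the template at positions 84–92; the product starts at position 42.
The forward primer is identical to the top strand over positions 42–57: CATATGGCCTACCCGG.

5'-CATATGGCCTACCCGG-3'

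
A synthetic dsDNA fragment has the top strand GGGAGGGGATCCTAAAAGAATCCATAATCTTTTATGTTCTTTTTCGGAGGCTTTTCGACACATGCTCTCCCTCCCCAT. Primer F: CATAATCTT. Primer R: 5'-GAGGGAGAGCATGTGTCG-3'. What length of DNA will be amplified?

Forward primer CATAATCTT is found on the top strand at positions 23–31.
Reverse complement of the reverse primer: CGACACATGCTCTCCCTC. This occurs on the top strand at positions 56–73.
The product runs from position 23 to position 73, so its length is 73 − 23 + 1 = 51 bp.

51 bp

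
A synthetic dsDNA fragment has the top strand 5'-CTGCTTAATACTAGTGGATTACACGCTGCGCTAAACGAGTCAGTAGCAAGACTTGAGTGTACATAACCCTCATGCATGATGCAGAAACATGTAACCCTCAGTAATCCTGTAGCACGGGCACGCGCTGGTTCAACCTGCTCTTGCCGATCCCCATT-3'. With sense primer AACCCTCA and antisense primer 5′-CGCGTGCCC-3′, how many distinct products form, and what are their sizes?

Two products: 60 bp, 32 bp

The forward primer AACCCTCA matches the top strand at positions 65–72, 93–100.
The reverse primer's reverse complement is GGGCACGCG, matching at positions 116–124.
Each forward site pairs with the reverse site to give a product ending at position 124: sizes 60, 32 bp.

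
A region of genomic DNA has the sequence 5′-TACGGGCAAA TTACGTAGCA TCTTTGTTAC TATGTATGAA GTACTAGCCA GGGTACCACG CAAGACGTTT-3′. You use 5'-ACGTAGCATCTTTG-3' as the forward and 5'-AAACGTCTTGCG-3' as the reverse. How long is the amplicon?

58 bp

Scanning the template, ACGTAGCATCTTTG occurs at positions 13–26; this primer anneals to the bottom strand there with its 3' end pointing downstream.
The reverse primer's reverse complement is CGCAAGACGTTT, which matches the template at positions 59–70.
Amplicon spans positions 13–70: 58 bp.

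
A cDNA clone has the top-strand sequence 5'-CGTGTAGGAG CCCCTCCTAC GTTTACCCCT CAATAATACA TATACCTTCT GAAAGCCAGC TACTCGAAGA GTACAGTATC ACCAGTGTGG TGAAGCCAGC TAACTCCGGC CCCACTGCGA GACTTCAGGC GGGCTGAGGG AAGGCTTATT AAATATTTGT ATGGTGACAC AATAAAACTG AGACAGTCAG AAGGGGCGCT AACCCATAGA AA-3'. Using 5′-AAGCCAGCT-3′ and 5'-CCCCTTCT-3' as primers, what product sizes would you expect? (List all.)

The forward primer AAGCCAGCT matches the top strand at positions 53–61, 93–101.
The reverse primer's reverse complement is AGAAGGGG, matching at positions 189–196.
Each forward site pairs with the reverse site to give a product ending at position 196: sizes 144, 104 bp.

144 bp, 104 bp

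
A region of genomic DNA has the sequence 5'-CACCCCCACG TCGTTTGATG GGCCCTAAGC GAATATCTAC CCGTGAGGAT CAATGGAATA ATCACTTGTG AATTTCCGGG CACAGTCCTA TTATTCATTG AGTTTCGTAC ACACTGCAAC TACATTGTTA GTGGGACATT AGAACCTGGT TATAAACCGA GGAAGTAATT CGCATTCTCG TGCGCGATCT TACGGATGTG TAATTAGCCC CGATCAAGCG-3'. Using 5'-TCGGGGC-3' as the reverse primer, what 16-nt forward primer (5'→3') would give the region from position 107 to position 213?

The reverse primer's reverse complement GCCCCGA matches the template at positions 207–213; the product starts at position 107.
The forward primer is identical to the top strand over positions 107–122: GTACACACTGCAACTA.

5'-GTACACACTGCAACTA-3'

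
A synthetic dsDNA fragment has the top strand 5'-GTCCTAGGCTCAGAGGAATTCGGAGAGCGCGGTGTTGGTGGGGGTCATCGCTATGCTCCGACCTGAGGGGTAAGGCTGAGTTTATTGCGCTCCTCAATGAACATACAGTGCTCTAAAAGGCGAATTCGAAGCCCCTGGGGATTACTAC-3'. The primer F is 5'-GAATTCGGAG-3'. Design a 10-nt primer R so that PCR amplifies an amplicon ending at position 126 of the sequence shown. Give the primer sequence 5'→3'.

The forward primer binds at positions 16–25; the product's 3' end on the top strand is position 126.
The reverse primer anneals to the top strand over positions 117–126, i.e. to AAGGCGAATT.
Its sequence written 5'→3' is the reverse complement: AATTCGCCTT.

5'-AATTCGCCTT-3'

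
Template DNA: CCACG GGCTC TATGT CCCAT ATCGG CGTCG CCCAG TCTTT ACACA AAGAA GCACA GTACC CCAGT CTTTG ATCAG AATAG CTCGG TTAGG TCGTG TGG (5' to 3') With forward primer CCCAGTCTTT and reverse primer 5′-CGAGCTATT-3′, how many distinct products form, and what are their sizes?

The forward primer CCCAGTCTTT matches the top strand at positions 31–40, 60–69.
The reverse primer's reverse complement is AATAGCTCG, matching at positions 76–84.
Each forward site pairs with the reverse site to give a product ending at position 84: sizes 54, 25 bp.

Two products: 54 bp, 25 bp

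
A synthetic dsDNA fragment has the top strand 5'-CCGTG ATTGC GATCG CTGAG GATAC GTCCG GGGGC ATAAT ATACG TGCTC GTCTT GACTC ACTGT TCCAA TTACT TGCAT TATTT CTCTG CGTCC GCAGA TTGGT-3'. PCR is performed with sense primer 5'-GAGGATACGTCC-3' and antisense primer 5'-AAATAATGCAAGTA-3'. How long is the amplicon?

The forward primer matches the template at positions 18–29.
The reverse primer's reverse complement is TACTTGCATTATTT, which matches the template at positions 72–85.
Product length = (reverse-primer end) − (forward-primer start) + 1 = 85 − 18 + 1 = 68 bp.

68 bp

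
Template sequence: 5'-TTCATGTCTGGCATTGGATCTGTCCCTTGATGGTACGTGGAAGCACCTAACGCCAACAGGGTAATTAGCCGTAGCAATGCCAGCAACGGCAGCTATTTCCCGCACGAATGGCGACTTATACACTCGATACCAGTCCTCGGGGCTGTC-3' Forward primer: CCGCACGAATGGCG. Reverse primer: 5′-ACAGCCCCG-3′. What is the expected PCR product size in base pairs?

Forward primer CCGCACGAATGGCG is found on the top strand at positions 100–113.
Taking the reverse complement of ACAGCCCCG gives CGGGGCTGT, found at positions 138–146 on the template; the primer anneals here to the top strand with its 3' end pointing upstream.
Amplicon spans positions 100–146: 47 bp.

47 bp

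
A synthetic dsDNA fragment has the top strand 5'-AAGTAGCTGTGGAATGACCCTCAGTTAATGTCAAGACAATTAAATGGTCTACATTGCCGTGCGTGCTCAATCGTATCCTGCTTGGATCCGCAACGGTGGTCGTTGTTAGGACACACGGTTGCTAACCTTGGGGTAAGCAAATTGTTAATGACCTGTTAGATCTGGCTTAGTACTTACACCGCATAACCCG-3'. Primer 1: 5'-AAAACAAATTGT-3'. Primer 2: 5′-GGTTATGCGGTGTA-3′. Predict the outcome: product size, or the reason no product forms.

Primer 1 (AAAACAAATTGT) does not match the top strand, and its reverse complement ACAATTTGTTTT does not match either.
With no annealing site for primer 1, no amplification occurs.

No product — primer 1 has no binding site in the template.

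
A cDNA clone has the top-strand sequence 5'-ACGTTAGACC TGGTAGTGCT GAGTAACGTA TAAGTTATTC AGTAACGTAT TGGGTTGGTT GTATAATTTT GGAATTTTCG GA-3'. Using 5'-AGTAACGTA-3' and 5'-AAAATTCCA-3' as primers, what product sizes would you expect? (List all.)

57 bp, 38 bp

The forward primer AGTAACGTA matches the top strand at positions 22–30, 41–49.
The reverse primer's reverse complement is TGGAATTTT, matching at positions 70–78.
Each forward site pairs with the reverse site to give a product ending at position 78: sizes 57, 38 bp.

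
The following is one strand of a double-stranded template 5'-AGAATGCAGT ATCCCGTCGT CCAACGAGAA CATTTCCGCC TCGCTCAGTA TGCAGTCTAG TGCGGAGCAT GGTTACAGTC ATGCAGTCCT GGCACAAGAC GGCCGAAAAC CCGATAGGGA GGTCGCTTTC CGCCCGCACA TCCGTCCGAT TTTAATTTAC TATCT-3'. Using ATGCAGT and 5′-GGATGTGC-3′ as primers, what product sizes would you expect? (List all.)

140 bp, 94 bp, 63 bp

The forward primer ATGCAGT matches the top strand at positions 4–10, 50–56, 81–87.
The reverse primer's reverse complement is GCACATCC, matching at positions 136–143.
Each forward site pairs with the reverse site to give a product ending at position 143: sizes 140, 94, 63 bp.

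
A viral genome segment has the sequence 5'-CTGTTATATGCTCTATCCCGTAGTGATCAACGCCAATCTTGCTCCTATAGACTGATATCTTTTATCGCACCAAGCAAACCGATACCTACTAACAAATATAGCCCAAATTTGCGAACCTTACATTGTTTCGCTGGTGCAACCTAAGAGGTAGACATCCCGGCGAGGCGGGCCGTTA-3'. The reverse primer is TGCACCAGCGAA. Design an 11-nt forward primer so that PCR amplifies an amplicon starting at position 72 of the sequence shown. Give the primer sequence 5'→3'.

The reverse primer's reverse complement TTCGCTGGTGCA matches the template at positions 127–138; the product starts at position 72.
The forward primer is identical to the top strand over positions 72–82: AAGCAAACCGA.

5'-AAGCAAACCGA-3'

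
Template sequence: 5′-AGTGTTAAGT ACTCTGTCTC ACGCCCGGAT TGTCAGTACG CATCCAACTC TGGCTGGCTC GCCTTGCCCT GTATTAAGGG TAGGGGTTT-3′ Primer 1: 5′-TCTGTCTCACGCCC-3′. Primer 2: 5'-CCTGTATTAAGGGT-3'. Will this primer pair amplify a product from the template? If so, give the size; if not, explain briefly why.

Primer 1 (TCTGTCTCACGCCC) matches the top strand at positions 13–26 (3' end points downstream).
Primer 2 (CCTGTATTAAGGGT) also matches the top strand directly, at positions 68–81 — its reverse complement ACCCTTAATACAGG is not present.
Both primers anneal to the bottom strand with 3' ends pointing the same way, so neither can prime synthesis back toward the other.

No product — both primers anneal to the same strand and extend in the same direction.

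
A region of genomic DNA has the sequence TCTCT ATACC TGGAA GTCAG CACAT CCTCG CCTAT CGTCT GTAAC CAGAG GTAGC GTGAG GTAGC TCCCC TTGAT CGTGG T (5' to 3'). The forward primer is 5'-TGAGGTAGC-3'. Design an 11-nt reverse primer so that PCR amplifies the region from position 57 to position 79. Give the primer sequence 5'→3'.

5'-CACGATCAAGG-3'

The product's 3' end on the top strand is position 79.
The reverse primer anneals to the top strand over positions 69–79, i.e. to CCTTGATCGTG.
Its sequence written 5'→3' is the reverse complement: CACGATCAAGG.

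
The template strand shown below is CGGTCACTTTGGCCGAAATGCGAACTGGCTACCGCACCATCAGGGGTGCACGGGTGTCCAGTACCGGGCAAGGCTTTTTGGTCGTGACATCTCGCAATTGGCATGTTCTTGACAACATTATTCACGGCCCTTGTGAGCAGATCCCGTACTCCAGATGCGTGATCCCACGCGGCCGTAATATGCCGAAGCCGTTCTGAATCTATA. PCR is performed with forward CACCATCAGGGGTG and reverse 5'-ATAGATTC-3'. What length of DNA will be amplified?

169 bp

The forward primer matches the template at positions 35–48.
Reverse complement of the reverse primer: GAATCTAT. This occurs on the top strand at positions 196–203.
Product length = (reverse-primer end) − (forward-primer start) + 1 = 203 − 35 + 1 = 169 bp.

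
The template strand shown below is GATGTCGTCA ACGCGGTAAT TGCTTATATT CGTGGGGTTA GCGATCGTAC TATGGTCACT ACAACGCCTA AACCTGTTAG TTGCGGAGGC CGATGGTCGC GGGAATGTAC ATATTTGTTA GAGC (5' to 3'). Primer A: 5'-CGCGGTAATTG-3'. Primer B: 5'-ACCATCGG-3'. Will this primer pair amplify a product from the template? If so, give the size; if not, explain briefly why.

Primer A (CGCGGTAATTG) matches the top strand at positions 12–22; it acts as a forward primer.
Primer B's reverse complement is CCGATGGT, matching the top strand at positions 90–97; it acts as a reverse primer.
The 3' ends face each other across positions 12–97, giving an 86 bp product.

Yes — an 86 bp product.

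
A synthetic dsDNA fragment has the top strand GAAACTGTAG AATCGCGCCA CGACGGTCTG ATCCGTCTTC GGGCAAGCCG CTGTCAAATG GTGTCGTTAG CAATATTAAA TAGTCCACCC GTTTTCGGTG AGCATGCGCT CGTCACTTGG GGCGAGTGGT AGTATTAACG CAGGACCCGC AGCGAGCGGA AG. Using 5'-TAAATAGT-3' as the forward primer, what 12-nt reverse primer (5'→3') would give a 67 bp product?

The forward primer binds at positions 77–84, so a 67 bp product ends at position 77 + 67 − 1 = 143.
The reverse primer anneals to the top strand over positions 132–143, i.e. to GTATTAACGCAG.
Its sequence written 5'→3' is the reverse complement: CTGCGTTAATAC.

5'-CTGCGTTAATAC-3'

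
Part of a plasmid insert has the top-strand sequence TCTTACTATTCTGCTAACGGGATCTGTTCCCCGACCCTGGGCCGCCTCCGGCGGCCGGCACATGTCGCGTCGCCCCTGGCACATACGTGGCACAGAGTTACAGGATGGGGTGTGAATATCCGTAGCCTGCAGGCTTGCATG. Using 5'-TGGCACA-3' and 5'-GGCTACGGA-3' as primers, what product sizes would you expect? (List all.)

The forward primer TGGCACA matches the top strand at positions 77–83, 88–94.
The reverse primer's reverse complement is TCCGTAGCC, matching at positions 119–127.
Each forward site pairs with the reverse site to give a product ending at position 127: sizes 51, 40 bp.

51 bp, 40 bp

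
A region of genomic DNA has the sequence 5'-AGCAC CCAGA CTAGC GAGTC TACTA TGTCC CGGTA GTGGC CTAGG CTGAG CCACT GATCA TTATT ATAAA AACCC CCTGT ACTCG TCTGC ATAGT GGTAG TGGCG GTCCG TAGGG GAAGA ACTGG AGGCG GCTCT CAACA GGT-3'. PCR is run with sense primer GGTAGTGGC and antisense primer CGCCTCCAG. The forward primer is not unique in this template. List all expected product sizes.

99 bp, 35 bp

The forward primer GGTAGTGGC matches the top strand at positions 32–40, 96–104.
The reverse primer's reverse complement is CTGGAGGCG, matching at positions 122–130.
Each forward site pairs with the reverse site to give a product ending at position 130: sizes 99, 35 bp.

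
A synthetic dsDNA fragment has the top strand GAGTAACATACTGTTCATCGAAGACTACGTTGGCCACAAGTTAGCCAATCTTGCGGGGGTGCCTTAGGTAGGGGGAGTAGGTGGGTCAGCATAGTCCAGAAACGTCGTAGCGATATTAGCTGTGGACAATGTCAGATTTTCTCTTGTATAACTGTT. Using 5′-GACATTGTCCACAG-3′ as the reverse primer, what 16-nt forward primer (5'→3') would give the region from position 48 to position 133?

The reverse primer's reverse complement CTGTGGACAATGTC matches the template at positions 120–133; the product starts at position 48.
The forward primer is identical to the top strand over positions 48–63: ATCTTGCGGGGGTGCC.

5'-ATCTTGCGGGGGTGCC-3'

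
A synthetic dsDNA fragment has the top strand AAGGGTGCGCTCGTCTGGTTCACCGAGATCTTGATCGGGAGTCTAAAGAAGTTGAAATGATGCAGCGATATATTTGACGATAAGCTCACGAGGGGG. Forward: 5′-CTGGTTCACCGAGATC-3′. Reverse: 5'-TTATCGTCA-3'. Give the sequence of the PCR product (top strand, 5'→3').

Forward primer CTGGTTCACCGAGATC is found on the top strand at positions 15–30.
The reverse primer's reverse complement is TGACGATAA, which matches the template at positions 75–83.
The product is the template from position 15 through 83 (69 bp).

5'-CTGGTTCACCGAGATCTTGATCGGGAGTCTAAAGAAGTTGAAATGATGCAGCGATATATTTGACGATAA-3'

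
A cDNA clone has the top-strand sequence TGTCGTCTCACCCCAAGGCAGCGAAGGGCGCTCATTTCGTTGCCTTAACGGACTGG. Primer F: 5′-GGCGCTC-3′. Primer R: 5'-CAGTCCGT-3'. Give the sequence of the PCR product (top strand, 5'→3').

Scanning the template, GGCGCTC occurs at positions 27–33; this primer anneals to the bottom strand there with its 3' end pointing downstream.
The reverse primer's reverse complement is ACGGACTG, which matches the template at positions 48–55.
The product is the template from position 27 through 55 (29 bp).

5'-GGCGCTCATTTCGTTGCCTTAACGGACTG-3'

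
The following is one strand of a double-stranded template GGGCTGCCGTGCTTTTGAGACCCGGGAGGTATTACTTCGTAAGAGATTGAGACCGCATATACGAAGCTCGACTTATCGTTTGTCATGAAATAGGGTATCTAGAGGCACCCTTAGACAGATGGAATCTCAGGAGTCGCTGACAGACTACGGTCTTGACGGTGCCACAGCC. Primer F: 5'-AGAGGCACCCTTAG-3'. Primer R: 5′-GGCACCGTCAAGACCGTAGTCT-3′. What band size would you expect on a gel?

Forward primer AGAGGCACCCTTAG is found on the top strand at positions 101–114.
Taking the reverse complement of GGCACCGTCAAGACCGTAGTCT gives AGACTACGGTCTTGACGGTGCC, found at positions 142–163 on the template; the primer anneals here to the top strand with its 3' end pointing upstream.
Amplicon spans positions 101–163: 63 bp.

63 bp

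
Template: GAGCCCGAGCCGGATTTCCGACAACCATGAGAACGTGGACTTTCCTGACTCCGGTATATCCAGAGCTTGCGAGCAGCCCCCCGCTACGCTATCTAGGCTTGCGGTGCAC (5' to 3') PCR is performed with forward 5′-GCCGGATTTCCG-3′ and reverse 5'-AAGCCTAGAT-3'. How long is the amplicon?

Scanning the template, GCCGGATTTCCG occurs at positions 9–20; this primer anneals to the bottom strand there with its 3' end pointing downstream.
Reverse complement of the reverse primer: ATCTAGGCTT. This occurs on the top strand at positions 91–100.
Product length = (reverse-primer end) − (forward-primer start) + 1 = 100 − 9 + 1 = 92 bp.

92 bp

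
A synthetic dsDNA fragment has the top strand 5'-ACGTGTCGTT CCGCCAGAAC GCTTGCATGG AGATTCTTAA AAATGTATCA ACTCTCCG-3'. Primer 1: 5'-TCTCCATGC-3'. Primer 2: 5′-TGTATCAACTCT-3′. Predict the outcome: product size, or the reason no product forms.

Primer 1 (TCTCCATGC) has reverse complement GCATGGAGA, which matches the top strand at positions 25–33; primer 1 anneals to the top strand there with its 3' end pointing upstream toward position 25.
Primer 2 (TGTATCAACTCT) matches the top strand directly at positions 44–55; it anneals to the bottom strand with its 3' end pointing downstream toward position 55.
The 3' ends diverge (primer 1 extends toward position 1, primer 2 toward position 58), so the primers never converge on a shared product.

No product — the primers' 3' ends point away from each other.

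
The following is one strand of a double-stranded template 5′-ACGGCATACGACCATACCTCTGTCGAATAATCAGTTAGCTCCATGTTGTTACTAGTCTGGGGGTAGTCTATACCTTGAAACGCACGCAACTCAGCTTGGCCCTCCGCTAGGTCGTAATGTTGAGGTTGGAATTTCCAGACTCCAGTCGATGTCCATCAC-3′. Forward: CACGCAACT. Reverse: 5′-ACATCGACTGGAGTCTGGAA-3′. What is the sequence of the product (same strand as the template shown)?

5'-CACGCAACTCAGCTTGGCCCTCCGCTAGGTCGTAATGTTGAGGTTGGAATTTCCAGACTCCAGTCGATGT-3'

Scanning the template, CACGCAACT occurs at positions 83–91; this primer anneals to the bottom strand there with its 3' end pointing downstream.
Taking the reverse complement of ACATCGACTGGAGTCTGGAA gives TTCCAGACTCCAGTCGATGT, found at positions 133–152 on the template; the primer anneals here to the top strand with its 3' end pointing upstream.
The product is the template from position 83 through 152 (70 bp).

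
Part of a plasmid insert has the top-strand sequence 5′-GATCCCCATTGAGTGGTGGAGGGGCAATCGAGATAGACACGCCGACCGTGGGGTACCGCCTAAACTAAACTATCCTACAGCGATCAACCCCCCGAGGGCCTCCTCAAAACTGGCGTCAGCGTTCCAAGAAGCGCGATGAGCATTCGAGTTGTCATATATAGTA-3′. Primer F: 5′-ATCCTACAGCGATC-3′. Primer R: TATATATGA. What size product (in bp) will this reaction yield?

89 bp

Forward primer ATCCTACAGCGATC is found on the top strand at positions 72–85.
Reverse complement of the reverse primer: TCATATATA. This occurs on the top strand at positions 152–160.
The product runs from position 72 to position 160, so its length is 160 − 72 + 1 = 89 bp.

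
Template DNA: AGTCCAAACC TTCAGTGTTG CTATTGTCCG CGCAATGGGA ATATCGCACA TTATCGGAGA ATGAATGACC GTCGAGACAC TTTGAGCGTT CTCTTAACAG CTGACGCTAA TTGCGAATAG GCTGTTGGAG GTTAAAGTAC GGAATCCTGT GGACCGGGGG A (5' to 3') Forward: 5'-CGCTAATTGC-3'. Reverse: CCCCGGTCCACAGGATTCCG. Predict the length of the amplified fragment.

The forward primer matches the template at positions 105–114.
Reverse complement of the reverse primer: CGGAATCCTGTGGACCGGGG. This occurs on the top strand at positions 140–159.
Product length = (reverse-primer end) − (forward-primer start) + 1 = 159 − 105 + 1 = 55 bp.

55 bp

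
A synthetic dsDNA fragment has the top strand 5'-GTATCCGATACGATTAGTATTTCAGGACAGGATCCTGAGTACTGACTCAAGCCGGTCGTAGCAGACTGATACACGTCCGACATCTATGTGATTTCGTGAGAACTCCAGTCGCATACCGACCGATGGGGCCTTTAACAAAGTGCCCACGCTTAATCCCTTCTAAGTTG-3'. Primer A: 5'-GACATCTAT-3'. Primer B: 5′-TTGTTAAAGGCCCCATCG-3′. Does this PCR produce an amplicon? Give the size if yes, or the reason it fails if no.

Primer A (GACATCTAT) matches the top strand at positions 79–87; it acts as a forward primer.
Primer B's reverse complement is CGATGGGGCCTTTAACAA, matching the top strand at positions 121–138; it acts as a reverse primer.
The 3' ends face each other across positions 79–138, giving a 60 bp product.

Yes — a 60 bp product.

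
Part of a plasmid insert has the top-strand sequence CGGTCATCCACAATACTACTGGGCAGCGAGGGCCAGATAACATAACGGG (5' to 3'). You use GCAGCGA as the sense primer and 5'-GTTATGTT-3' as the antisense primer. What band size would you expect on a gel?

Forward primer GCAGCGA is found on the top strand at positions 23–29.
Reverse complement of the reverse primer: AACATAAC. This occurs on the top strand at positions 39–46.
Amplicon spans positions 23–46: 24 bp.

24 bp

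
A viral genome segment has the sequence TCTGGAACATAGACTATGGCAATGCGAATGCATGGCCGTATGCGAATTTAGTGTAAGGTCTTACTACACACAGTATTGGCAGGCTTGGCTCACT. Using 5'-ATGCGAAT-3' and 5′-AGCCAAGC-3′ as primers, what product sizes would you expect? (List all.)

The forward primer ATGCGAAT matches the top strand at positions 22–29, 40–47.
The reverse primer's reverse complement is GCTTGGCT, matching at positions 83–90.
Each forward site pairs with the reverse site to give a product ending at position 90: sizes 69, 51 bp.

69 bp, 51 bp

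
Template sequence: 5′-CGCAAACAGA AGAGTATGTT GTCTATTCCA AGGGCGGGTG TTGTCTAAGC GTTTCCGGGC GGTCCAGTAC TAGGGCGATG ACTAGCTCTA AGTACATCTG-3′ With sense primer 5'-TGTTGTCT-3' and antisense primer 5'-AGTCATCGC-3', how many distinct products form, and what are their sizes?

The forward primer TGTTGTCT matches the top strand at positions 17–24, 39–46.
The reverse primer's reverse complement is GCGATGACT, matching at positions 75–83.
Each forward site pairs with the reverse site to give a product ending at position 83: sizes 67, 45 bp.

Two products: 67 bp, 45 bp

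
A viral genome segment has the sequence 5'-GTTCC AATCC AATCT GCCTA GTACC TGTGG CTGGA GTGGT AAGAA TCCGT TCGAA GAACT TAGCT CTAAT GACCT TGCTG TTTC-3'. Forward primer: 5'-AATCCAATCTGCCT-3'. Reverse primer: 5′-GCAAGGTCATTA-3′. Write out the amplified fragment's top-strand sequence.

5'-AATCCAATCTGCCTAGTACCTGTGGCTGGAGTGGTAAGAATCCGTTCGAAGAACTTAGCTCTAATGACCTTGC-3'

Forward primer AATCCAATCTGCCT is found on the top strand at positions 6–19.
Reverse complement of the reverse primer: TAATGACCTTGC. This occurs on the top strand at positions 67–78.
The product is the template from position 6 through 78 (73 bp).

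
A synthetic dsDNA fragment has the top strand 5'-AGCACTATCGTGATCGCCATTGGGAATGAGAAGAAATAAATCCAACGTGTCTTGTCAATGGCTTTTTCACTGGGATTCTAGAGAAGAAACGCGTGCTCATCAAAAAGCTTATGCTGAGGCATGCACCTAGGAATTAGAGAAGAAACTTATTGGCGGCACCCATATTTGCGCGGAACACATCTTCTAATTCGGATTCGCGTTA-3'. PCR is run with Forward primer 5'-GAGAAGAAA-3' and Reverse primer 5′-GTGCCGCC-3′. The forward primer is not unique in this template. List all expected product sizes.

132 bp, 79 bp, 23 bp

The forward primer GAGAAGAAA matches the top strand at positions 28–36, 81–89, 137–145.
The reverse primer's reverse complement is GGCGGCAC, matching at positions 152–159.
Each forward site pairs with the reverse site to give a product ending at position 159: sizes 132, 79, 23 bp.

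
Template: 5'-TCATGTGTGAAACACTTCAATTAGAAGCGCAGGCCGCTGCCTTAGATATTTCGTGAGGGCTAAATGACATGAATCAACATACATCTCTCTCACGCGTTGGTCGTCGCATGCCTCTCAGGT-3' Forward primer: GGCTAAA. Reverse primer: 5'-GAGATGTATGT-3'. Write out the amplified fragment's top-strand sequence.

The forward primer matches the template at positions 58–64.
Reverse complement of the reverse primer: ACATACATCTC. This occurs on the top strand at positions 77–87.
The product is the template from position 58 through 87 (30 bp).

5'-GGCTAAATGACATGAATCAACATACATCTC-3'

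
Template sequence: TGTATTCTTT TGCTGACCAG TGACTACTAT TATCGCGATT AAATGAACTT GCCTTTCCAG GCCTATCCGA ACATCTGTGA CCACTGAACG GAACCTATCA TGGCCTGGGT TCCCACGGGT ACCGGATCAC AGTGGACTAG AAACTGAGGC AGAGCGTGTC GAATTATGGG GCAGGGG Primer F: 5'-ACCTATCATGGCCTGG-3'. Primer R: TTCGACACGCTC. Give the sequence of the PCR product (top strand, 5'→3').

5'-ACCTATCATGGCCTGGGTTCCCACGGGTACCGGATCACAGTGGACTAGAAACTGAGGCAGAGCGTGTCGAA-3'

Forward primer ACCTATCATGGCCTGG is found on the top strand at positions 93–108.
Reverse complement of the reverse primer: GAGCGTGTCGAA. This occurs on the top strand at positions 152–163.
The product is the template from position 93 through 163 (71 bp).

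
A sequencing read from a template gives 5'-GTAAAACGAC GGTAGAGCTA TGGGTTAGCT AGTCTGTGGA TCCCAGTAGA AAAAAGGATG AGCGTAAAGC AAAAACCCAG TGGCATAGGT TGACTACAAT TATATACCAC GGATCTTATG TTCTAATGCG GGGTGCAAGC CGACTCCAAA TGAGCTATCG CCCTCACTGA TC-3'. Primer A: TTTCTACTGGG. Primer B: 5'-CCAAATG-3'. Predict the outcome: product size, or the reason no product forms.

No product — the primers' 3' ends point away from each other.

Primer A (TTTCTACTGGG) has reverse complement CCCAGTAGAAA, which matches the top strand at positions 42–52; primer A anneals to the top strand there with its 3' end pointing upstream toward position 42.
Primer B (CCAAATG) matches the top strand directly at positions 146–152; it anneals to the bottom strand with its 3' end pointing downstream toward position 152.
The 3' ends diverge (primer A extends toward position 1, primer B toward position 172), so the primers never converge on a shared product.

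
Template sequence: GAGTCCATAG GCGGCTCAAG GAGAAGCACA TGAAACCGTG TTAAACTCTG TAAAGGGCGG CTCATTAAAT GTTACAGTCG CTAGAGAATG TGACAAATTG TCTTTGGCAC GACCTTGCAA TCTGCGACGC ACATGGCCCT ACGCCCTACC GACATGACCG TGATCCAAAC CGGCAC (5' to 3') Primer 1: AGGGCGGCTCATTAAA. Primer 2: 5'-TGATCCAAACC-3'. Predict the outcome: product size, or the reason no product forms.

No product — both primers anneal to the same strand and extend in the same direction.

Primer 1 (AGGGCGGCTCATTAAA) matches the top strand at positions 54–69 (3' end points downstream).
Primer 2 (TGATCCAAACC) also matches the top strand directly, at positions 161–171 — its reverse complement GGTTTGGATCA is not present.
Both primers anneal to the bottom strand with 3' ends pointing the same way, so neither can prime synthesis back toward the other.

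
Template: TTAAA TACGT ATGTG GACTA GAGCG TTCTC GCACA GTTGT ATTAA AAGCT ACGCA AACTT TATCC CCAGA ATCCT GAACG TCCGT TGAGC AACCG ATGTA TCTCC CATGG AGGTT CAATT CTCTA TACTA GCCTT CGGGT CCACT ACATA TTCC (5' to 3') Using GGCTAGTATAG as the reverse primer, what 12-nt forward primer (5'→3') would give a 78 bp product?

5'-AACTTTATCCCC-3'

The reverse primer's reverse complement CTATACTAGCC matches the template at positions 123–133, so the product ends at position 133.
A 78 bp product then starts at position 133 − 78 + 1 = 56.
The forward primer is identical to the top strand there: AACTTTATCCCC.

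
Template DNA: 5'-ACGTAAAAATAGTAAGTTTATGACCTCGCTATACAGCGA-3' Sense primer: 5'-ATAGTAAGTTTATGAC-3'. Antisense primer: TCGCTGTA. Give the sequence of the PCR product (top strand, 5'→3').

The forward primer matches the template at positions 9–24.
The reverse primer's reverse complement is TACAGCGA, which matches the template at positions 32–39.
The product is the template from position 9 through 39 (31 bp).

5'-ATAGTAAGTTTATGACCTCGCTATACAGCGA-3'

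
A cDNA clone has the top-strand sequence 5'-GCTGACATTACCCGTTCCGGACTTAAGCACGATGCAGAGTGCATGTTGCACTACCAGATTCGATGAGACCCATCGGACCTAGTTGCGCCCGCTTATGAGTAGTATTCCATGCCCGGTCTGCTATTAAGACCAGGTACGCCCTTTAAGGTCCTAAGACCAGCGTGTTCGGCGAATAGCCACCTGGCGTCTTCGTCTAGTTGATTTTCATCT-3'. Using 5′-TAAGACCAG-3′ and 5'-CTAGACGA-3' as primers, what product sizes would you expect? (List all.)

The forward primer TAAGACCAG matches the top strand at positions 125–133, 152–160.
The reverse primer's reverse complement is TCGTCTAG, matching at positions 190–197.
Each forward site pairs with the reverse site to give a product ending at position 197: sizes 73, 46 bp.

73 bp, 46 bp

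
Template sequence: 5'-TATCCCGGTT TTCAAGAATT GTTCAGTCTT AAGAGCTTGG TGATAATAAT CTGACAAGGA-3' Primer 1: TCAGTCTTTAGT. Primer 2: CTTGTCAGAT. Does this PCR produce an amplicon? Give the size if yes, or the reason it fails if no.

Primer 1 (TCAGTCTTTAGT) does not match the top strand, and its reverse complement ACTAAAGACTGA does not match either.
With no annealing site for primer 1, no amplification occurs.

No product — primer 1 has no binding site in the template.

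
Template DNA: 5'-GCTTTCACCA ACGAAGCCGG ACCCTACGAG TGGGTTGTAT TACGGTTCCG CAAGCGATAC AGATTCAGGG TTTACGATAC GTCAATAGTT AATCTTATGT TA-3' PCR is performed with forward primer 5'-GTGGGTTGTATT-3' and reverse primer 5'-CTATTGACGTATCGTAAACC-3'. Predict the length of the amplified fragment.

Forward primer GTGGGTTGTATT is found on the top strand at positions 30–41.
Reverse complement of the reverse primer: GGTTTACGATACGTCAATAG. This occurs on the top strand at positions 69–88.
The product runs from position 30 to position 88, so its length is 88 − 30 + 1 = 59 bp.

59 bp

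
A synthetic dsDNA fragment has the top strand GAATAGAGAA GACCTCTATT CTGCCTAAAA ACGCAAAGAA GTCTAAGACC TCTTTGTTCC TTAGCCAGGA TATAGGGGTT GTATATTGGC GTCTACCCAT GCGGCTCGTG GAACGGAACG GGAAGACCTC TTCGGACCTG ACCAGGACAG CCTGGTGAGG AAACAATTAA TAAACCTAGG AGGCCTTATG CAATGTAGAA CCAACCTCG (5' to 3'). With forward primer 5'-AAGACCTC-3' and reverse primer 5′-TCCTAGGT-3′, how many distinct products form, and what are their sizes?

Three products: 173 bp, 137 bp, 59 bp

The forward primer AAGACCTC matches the top strand at positions 9–16, 45–52, 123–130.
The reverse primer's reverse complement is ACCTAGGA, matching at positions 174–181.
Each forward site pairs with the reverse site to give a product ending at position 181: sizes 173, 137, 59 bp.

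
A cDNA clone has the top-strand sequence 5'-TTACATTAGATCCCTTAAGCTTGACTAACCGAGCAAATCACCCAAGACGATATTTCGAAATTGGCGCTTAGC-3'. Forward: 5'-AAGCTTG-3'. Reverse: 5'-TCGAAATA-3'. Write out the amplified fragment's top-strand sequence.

The forward primer matches the template at positions 17–23.
Taking the reverse complement of TCGAAATA gives TATTTCGA, found at positions 51–58 on the template; the primer anneals here to the top strand with its 3' end pointing upstream.
The product is the template from position 17 through 58 (42 bp).

5'-AAGCTTGACTAACCGAGCAAATCACCCAAGACGATATTTCGA-3'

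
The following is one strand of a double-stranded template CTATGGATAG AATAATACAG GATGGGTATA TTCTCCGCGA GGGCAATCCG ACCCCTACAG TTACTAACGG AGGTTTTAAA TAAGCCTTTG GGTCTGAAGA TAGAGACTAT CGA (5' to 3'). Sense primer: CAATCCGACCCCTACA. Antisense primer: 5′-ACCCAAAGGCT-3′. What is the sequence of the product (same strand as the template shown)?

5'-CAATCCGACCCCTACAGTTACTAACGGAGGTTTTAAATAAGCCTTTGGGT-3'

Forward primer CAATCCGACCCCTACA is found on the top strand at positions 44–59.
Taking the reverse complement of ACCCAAAGGCT gives AGCCTTTGGGT, found at positions 83–93 on the template; the primer anneals here to the top strand with its 3' end pointing upstream.
The product is the template from position 44 through 93 (50 bp).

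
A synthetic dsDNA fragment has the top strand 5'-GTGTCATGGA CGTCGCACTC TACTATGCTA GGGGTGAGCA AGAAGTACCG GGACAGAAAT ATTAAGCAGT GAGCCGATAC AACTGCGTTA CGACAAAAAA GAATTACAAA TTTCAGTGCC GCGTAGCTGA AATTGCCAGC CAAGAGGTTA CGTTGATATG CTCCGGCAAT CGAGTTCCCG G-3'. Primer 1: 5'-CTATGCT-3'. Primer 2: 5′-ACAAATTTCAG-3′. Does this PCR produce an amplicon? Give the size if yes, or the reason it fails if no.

No product — both primers anneal to the same strand and extend in the same direction.

Primer 1 (CTATGCT) matches the top strand at positions 23–29 (3' end points downstream).
Primer 2 (ACAAATTTCAG) also matches the top strand directly, at positions 106–116 — its reverse complement CTGAAATTTGT is not present.
Both primers anneal to the bottom strand with 3' ends pointing the same way, so neither can prime synthesis back toward the other.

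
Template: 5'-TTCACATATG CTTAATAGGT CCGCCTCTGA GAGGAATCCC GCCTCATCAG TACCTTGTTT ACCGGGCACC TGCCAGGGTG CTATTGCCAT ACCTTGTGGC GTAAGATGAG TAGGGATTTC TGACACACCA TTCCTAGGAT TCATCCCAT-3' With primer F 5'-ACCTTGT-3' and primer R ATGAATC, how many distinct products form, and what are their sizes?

Two products: 93 bp, 54 bp

The forward primer ACCTTGT matches the top strand at positions 52–58, 91–97.
The reverse primer's reverse complement is GATTCAT, matching at positions 138–144.
Each forward site pairs with the reverse site to give a product ending at position 144: sizes 93, 54 bp.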